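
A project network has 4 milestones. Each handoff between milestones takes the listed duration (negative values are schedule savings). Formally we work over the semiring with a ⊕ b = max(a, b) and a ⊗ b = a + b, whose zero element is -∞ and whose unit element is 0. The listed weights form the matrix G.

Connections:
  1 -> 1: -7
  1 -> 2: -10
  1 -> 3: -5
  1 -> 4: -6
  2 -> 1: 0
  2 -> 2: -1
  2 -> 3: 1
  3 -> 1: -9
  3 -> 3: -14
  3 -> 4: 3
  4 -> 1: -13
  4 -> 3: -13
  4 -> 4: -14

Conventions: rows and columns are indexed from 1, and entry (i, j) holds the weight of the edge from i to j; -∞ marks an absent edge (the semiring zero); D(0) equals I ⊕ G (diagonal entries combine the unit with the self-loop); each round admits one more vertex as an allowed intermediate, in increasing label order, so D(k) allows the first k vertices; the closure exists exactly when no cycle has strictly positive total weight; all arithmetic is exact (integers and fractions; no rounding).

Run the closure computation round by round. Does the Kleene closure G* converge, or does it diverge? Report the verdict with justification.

D(0):
  [0, -10, -5, -6]
  [0, 0, 1, -∞]
  [-9, -∞, 0, 3]
  [-13, -∞, -13, 0]
D(1):
  [0, -10, -5, -6]
  [0, 0, 1, -6]
  [-9, -19, 0, 3]
  [-13, -23, -13, 0]
D(2):
  [0, -10, -5, -6]
  [0, 0, 1, -6]
  [-9, -19, 0, 3]
  [-13, -23, -13, 0]
D(3):
  [0, -10, -5, -2]
  [0, 0, 1, 4]
  [-9, -19, 0, 3]
  [-13, -23, -13, 0]
D(4):
  [0, -10, -5, -2]
  [0, 0, 1, 4]
  [-9, -19, 0, 3]
  [-13, -23, -13, 0]
Key observation: every diagonal entry stays at the unit through all rounds, so no improving cycle exists.
Answer: CONVERGES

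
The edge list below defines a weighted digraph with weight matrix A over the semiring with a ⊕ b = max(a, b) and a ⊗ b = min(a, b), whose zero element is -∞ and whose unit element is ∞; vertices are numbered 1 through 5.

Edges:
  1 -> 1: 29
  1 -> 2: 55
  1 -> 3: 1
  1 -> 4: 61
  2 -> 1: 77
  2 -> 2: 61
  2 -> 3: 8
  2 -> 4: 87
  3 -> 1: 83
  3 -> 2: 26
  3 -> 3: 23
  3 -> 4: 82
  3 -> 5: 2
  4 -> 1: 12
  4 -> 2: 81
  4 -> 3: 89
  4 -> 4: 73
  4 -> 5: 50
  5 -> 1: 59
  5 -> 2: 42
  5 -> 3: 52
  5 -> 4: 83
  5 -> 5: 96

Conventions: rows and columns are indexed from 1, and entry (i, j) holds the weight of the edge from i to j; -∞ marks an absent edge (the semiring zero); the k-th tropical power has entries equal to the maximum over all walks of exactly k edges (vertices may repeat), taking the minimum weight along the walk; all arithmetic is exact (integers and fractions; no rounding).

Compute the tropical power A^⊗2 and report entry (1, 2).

A^⊗2:
  [55, 61, 61, 61, 50]
  [61, 81, 87, 73, 50]
  [29, 81, 82, 73, 50]
  [83, 73, 73, 82, 50]
  [59, 81, 83, 83, 96]
Key observation: the optimum is the walk 1->4->2, with weight 61 min 81 = 61.
Optimal value attained by: walk 1->4->2.
Answer: (A^⊗2)[1][2] = 61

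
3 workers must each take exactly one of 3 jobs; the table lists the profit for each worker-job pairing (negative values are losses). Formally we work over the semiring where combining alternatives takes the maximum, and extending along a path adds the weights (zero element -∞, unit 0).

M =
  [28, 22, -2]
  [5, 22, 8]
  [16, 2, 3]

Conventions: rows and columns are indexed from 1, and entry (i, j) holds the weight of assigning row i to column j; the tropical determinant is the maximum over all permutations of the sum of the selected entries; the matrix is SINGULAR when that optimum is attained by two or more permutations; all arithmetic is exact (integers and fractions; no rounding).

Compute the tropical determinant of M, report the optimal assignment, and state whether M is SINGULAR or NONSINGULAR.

σ = (1, 2, 3): 28 + 22 + 3 = 53
σ = (1, 3, 2): 28 + 8 + 2 = 38
σ = (2, 1, 3): 22 + 5 + 3 = 30
σ = (2, 3, 1): 22 + 8 + 16 = 46
σ = (3, 1, 2): (-2) + 5 + 2 = 5
σ = (3, 2, 1): (-2) + 22 + 16 = 36
Optimal value attained by: σ = (1, 2, 3).
Answer: det⊕(M) = 53; verdict: NONSINGULAR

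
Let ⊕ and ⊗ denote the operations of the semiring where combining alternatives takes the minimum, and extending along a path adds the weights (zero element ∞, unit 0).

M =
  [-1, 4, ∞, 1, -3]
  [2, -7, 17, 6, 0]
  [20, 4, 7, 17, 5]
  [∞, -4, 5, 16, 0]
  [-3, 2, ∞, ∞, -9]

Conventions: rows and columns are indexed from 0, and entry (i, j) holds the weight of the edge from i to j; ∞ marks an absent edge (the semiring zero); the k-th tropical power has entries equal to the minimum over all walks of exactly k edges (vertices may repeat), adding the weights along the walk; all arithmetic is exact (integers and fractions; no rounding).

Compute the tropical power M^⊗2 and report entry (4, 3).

M^⊗2:
  [-6, -3, 6, 0, -12]
  [-5, -14, 10, -1, -9]
  [2, -3, 14, 10, -4]
  [-3, -11, 12, 2, -9]
  [-12, -7, 19, -2, -18]
Key observation: the optimum is the walk 4->0->3, with weight (-3) + 1 = -2.
Optimal value attained by: walk 4->0->3.
Answer: (M^⊗2)[4][3] = -2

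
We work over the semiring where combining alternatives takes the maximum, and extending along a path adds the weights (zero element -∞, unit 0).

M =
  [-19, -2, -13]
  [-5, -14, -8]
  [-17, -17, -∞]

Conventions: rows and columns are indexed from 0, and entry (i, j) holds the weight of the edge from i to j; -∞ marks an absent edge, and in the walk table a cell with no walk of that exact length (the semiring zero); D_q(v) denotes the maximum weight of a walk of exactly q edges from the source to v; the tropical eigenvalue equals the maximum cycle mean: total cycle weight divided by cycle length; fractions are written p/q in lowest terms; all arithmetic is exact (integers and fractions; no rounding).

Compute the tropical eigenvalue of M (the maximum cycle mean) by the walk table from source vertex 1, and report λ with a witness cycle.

q=0: [-∞, 0, -∞]
q=1: [-5, -14, -8]
q=2: [-19, -7, -18]
q=3: [-12, -21, -15]
Optimal cycle mean attained by: cycle 0->1->0, total (-2) + (-5), length 2.
Answer: λ = -7/2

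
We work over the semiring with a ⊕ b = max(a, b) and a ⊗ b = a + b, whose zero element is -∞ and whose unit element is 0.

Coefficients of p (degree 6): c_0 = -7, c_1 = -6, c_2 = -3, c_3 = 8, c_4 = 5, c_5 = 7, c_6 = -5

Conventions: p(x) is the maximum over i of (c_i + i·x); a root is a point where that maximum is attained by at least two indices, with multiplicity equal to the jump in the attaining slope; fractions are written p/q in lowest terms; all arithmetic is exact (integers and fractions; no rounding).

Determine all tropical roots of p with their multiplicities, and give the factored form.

hull edge (i=0, c=-7) to (i=3, c=8): slope 5, span 3
hull edge (i=3, c=8) to (i=5, c=7): slope -1/2, span 2
hull edge (i=5, c=7) to (i=6, c=-5): slope -12, span 1
Factored form: p(x) = -5 ⊗ (x ⊕ (-5)) ⊗ (x ⊕ (-5)) ⊗ (x ⊕ (-5)) ⊗ (x ⊕ 1/2) ⊗ (x ⊕ 1/2) ⊗ (x ⊕ 12)
Answer: roots = -5 (mult 3), 1/2 (mult 2), 12 (mult 1)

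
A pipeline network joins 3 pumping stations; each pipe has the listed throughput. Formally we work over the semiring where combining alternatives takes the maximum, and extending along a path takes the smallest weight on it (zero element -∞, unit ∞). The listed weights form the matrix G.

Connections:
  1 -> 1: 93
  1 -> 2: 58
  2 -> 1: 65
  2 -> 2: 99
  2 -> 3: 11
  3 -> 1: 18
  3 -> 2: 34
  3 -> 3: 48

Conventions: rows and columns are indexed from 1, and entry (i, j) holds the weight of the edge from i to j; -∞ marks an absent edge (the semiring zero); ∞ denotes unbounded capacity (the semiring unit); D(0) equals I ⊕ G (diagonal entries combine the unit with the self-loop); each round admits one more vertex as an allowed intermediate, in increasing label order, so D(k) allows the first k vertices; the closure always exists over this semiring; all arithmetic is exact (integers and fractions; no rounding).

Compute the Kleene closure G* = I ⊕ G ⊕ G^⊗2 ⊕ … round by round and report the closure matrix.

D(0):
  [∞, 58, -∞]
  [65, ∞, 11]
  [18, 34, ∞]
D(1):
  [∞, 58, -∞]
  [65, ∞, 11]
  [18, 34, ∞]
D(2):
  [∞, 58, 11]
  [65, ∞, 11]
  [34, 34, ∞]
D(3):
  [∞, 58, 11]
  [65, ∞, 11]
  [34, 34, ∞]
Answer: G* = [[∞, 58, 11], [65, ∞, 11], [34, 34, ∞]]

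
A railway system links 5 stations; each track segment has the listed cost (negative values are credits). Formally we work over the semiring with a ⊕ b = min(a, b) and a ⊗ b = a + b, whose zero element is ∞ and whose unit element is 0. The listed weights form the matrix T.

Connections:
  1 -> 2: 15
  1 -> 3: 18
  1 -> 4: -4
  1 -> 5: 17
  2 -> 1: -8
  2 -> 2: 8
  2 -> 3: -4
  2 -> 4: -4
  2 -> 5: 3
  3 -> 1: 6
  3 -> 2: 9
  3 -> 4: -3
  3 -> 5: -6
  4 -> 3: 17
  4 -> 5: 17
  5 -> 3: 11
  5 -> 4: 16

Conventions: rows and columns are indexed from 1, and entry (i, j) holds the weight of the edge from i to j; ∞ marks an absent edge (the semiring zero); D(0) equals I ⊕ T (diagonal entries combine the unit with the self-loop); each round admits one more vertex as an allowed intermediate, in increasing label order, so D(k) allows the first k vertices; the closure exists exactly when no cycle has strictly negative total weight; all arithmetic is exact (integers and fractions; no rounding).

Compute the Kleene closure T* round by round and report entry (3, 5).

D(0):
  [0, 15, 18, -4, 17]
  [-8, 0, -4, -4, 3]
  [6, 9, 0, -3, -6]
  [∞, ∞, 17, 0, 17]
  [∞, ∞, 11, 16, 0]
D(1):
  [0, 15, 18, -4, 17]
  [-8, 0, -4, -12, 3]
  [6, 9, 0, -3, -6]
  [∞, ∞, 17, 0, 17]
  [∞, ∞, 11, 16, 0]
D(2):
  [0, 15, 11, -4, 17]
  [-8, 0, -4, -12, 3]
  [1, 9, 0, -3, -6]
  [∞, ∞, 17, 0, 17]
  [∞, ∞, 11, 16, 0]
D(3):
  [0, 15, 11, -4, 5]
  [-8, 0, -4, -12, -10]
  [1, 9, 0, -3, -6]
  [18, 26, 17, 0, 11]
  [12, 20, 11, 8, 0]
D(4):
  [0, 15, 11, -4, 5]
  [-8, 0, -4, -12, -10]
  [1, 9, 0, -3, -6]
  [18, 26, 17, 0, 11]
  [12, 20, 11, 8, 0]
D(5):
  [0, 15, 11, -4, 5]
  [-8, 0, -4, -12, -10]
  [1, 9, 0, -3, -6]
  [18, 26, 17, 0, 11]
  [12, 20, 11, 8, 0]
Answer: T*[3][5] = -6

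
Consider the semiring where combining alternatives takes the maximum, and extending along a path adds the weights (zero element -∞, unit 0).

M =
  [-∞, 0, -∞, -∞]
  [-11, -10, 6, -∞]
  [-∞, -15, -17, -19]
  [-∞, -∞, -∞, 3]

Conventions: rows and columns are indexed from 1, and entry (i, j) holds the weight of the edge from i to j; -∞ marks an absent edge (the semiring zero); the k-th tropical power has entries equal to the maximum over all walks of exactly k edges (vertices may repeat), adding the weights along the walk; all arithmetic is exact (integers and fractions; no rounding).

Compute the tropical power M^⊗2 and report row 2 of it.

M^⊗2:
  [-11, -10, 6, -∞]
  [-21, -9, -4, -13]
  [-26, -25, -9, -16]
  [-∞, -∞, -∞, 6]
Answer: row 2 of M^⊗2 = [-21, -9, -4, -13]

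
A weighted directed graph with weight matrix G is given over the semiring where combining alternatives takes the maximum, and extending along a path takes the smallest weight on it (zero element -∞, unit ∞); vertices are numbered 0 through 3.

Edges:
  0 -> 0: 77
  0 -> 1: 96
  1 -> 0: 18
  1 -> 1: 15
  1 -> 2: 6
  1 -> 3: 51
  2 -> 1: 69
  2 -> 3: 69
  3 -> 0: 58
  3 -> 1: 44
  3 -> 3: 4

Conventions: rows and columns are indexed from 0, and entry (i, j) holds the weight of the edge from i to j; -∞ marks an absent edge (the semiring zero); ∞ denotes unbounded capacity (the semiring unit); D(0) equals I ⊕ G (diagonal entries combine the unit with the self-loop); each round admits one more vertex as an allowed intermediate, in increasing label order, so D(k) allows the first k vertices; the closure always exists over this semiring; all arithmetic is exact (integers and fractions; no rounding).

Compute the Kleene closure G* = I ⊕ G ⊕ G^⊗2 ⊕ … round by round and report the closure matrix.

D(0):
  [∞, 96, -∞, -∞]
  [18, ∞, 6, 51]
  [-∞, 69, ∞, 69]
  [58, 44, -∞, ∞]
D(1):
  [∞, 96, -∞, -∞]
  [18, ∞, 6, 51]
  [-∞, 69, ∞, 69]
  [58, 58, -∞, ∞]
D(2):
  [∞, 96, 6, 51]
  [18, ∞, 6, 51]
  [18, 69, ∞, 69]
  [58, 58, 6, ∞]
D(3):
  [∞, 96, 6, 51]
  [18, ∞, 6, 51]
  [18, 69, ∞, 69]
  [58, 58, 6, ∞]
D(4):
  [∞, 96, 6, 51]
  [51, ∞, 6, 51]
  [58, 69, ∞, 69]
  [58, 58, 6, ∞]
Answer: G* = [[∞, 96, 6, 51], [51, ∞, 6, 51], [58, 69, ∞, 69], [58, 58, 6, ∞]]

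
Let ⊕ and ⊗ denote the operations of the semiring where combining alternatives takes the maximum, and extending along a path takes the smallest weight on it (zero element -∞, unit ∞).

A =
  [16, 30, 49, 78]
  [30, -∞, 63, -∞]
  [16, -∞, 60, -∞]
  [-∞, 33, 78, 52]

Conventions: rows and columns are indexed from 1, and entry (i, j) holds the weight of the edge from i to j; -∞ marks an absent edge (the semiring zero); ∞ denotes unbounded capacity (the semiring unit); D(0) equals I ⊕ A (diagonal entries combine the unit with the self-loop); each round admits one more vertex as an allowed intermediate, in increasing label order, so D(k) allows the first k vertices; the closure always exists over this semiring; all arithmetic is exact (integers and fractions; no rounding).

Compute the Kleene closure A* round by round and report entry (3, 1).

D(0):
  [∞, 30, 49, 78]
  [30, ∞, 63, -∞]
  [16, -∞, ∞, -∞]
  [-∞, 33, 78, ∞]
D(1):
  [∞, 30, 49, 78]
  [30, ∞, 63, 30]
  [16, 16, ∞, 16]
  [-∞, 33, 78, ∞]
D(2):
  [∞, 30, 49, 78]
  [30, ∞, 63, 30]
  [16, 16, ∞, 16]
  [30, 33, 78, ∞]
D(3):
  [∞, 30, 49, 78]
  [30, ∞, 63, 30]
  [16, 16, ∞, 16]
  [30, 33, 78, ∞]
D(4):
  [∞, 33, 78, 78]
  [30, ∞, 63, 30]
  [16, 16, ∞, 16]
  [30, 33, 78, ∞]
Answer: A*[3][1] = 16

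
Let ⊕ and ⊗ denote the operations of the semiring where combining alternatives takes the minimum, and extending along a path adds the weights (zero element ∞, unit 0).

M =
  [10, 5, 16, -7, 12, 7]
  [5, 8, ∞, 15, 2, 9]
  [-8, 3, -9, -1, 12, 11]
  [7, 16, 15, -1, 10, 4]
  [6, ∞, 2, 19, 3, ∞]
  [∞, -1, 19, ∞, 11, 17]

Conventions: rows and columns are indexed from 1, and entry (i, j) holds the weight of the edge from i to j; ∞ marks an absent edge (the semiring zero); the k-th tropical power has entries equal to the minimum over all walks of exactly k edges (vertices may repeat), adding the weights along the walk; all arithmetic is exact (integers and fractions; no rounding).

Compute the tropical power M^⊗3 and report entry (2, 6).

M^⊗2:
  [0, 6, 7, -8, 3, -3]
  [8, 8, 4, -2, 5, 12]
  [-17, -6, -18, -15, 3, -1]
  [6, 3, 6, -2, 9, 3]
  [-6, 5, -7, -1, 6, 13]
  [4, 7, 10, 14, 1, 8]
M^⊗3:
  [-1, -4, -2, -9, 2, -4]
  [-4, 7, -5, -3, 8, 2]
  [-26, -15, -27, -24, -6, -11]
  [-2, 2, -3, -3, 5, 2]
  [-15, -4, -16, -13, 5, 1]
  [2, 7, 1, -3, 4, 11]
Key observation: the optimum is the walk 2->1->4->6, with weight 5 + (-7) + 4 = 2.
Optimal value attained by: walk 2->1->4->6.
Answer: (M^⊗3)[2][6] = 2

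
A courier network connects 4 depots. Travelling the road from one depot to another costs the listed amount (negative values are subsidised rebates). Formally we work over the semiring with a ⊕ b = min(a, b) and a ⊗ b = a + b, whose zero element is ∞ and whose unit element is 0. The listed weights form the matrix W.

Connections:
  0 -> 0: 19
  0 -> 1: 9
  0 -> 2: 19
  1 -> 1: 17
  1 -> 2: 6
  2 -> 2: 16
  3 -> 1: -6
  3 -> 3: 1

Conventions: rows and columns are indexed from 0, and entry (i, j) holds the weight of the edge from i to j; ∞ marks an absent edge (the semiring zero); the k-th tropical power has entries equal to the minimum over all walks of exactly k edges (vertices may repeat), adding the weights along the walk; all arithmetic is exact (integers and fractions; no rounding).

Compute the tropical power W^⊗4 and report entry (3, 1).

W^⊗2:
  [38, 26, 15, ∞]
  [∞, 34, 22, ∞]
  [∞, ∞, 32, ∞]
  [∞, -5, 0, 2]
W^⊗3:
  [57, 43, 31, ∞]
  [∞, 51, 38, ∞]
  [∞, ∞, 48, ∞]
  [∞, -4, 1, 3]
W^⊗4:
  [76, 60, 47, ∞]
  [∞, 68, 54, ∞]
  [∞, ∞, 64, ∞]
  [∞, -3, 2, 4]
Key observation: the optimum is the walk 3->3->3->3->1, with weight 1 + 1 + 1 + (-6) = -3.
Optimal value attained by: walk 3->3->3->3->1.
Answer: (W^⊗4)[3][1] = -3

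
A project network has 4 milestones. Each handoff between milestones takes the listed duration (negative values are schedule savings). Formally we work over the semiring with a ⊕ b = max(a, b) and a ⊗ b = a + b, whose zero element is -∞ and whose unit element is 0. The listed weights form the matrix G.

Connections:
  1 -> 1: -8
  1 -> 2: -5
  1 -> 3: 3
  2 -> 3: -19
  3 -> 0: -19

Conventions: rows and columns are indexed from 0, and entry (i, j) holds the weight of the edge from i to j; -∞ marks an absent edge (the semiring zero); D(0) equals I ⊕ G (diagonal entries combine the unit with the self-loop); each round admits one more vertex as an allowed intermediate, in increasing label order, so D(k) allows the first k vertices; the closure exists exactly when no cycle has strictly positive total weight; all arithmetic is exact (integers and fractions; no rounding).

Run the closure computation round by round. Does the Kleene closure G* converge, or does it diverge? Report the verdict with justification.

D(0):
  [0, -∞, -∞, -∞]
  [-∞, 0, -5, 3]
  [-∞, -∞, 0, -19]
  [-19, -∞, -∞, 0]
D(1):
  [0, -∞, -∞, -∞]
  [-∞, 0, -5, 3]
  [-∞, -∞, 0, -19]
  [-19, -∞, -∞, 0]
D(2):
  [0, -∞, -∞, -∞]
  [-∞, 0, -5, 3]
  [-∞, -∞, 0, -19]
  [-19, -∞, -∞, 0]
D(3):
  [0, -∞, -∞, -∞]
  [-∞, 0, -5, 3]
  [-∞, -∞, 0, -19]
  [-19, -∞, -∞, 0]
D(4):
  [0, -∞, -∞, -∞]
  [-16, 0, -5, 3]
  [-38, -∞, 0, -19]
  [-19, -∞, -∞, 0]
Key observation: every diagonal entry stays at the unit through all rounds, so no improving cycle exists.
Answer: CONVERGES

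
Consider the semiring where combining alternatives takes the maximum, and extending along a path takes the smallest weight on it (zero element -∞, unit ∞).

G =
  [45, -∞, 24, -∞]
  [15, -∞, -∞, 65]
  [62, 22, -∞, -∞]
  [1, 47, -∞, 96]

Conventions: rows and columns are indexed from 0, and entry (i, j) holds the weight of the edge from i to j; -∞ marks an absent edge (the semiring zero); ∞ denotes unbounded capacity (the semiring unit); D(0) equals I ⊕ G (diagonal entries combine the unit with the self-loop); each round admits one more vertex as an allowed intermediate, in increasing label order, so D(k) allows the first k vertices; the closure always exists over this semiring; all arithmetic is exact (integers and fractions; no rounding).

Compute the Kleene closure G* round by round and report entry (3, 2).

D(0):
  [∞, -∞, 24, -∞]
  [15, ∞, -∞, 65]
  [62, 22, ∞, -∞]
  [1, 47, -∞, ∞]
D(1):
  [∞, -∞, 24, -∞]
  [15, ∞, 15, 65]
  [62, 22, ∞, -∞]
  [1, 47, 1, ∞]
D(2):
  [∞, -∞, 24, -∞]
  [15, ∞, 15, 65]
  [62, 22, ∞, 22]
  [15, 47, 15, ∞]
D(3):
  [∞, 22, 24, 22]
  [15, ∞, 15, 65]
  [62, 22, ∞, 22]
  [15, 47, 15, ∞]
D(4):
  [∞, 22, 24, 22]
  [15, ∞, 15, 65]
  [62, 22, ∞, 22]
  [15, 47, 15, ∞]
Answer: G*[3][2] = 15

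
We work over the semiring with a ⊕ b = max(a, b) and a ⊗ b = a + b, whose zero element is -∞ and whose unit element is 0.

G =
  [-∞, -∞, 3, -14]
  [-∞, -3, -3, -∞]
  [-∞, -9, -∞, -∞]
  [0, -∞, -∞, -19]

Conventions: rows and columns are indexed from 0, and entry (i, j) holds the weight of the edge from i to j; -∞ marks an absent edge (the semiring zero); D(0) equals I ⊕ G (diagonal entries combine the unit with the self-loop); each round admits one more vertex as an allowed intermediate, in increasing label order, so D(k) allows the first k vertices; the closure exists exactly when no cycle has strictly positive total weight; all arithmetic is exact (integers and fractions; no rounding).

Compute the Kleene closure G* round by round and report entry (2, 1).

D(0):
  [0, -∞, 3, -14]
  [-∞, 0, -3, -∞]
  [-∞, -9, 0, -∞]
  [0, -∞, -∞, 0]
D(1):
  [0, -∞, 3, -14]
  [-∞, 0, -3, -∞]
  [-∞, -9, 0, -∞]
  [0, -∞, 3, 0]
D(2):
  [0, -∞, 3, -14]
  [-∞, 0, -3, -∞]
  [-∞, -9, 0, -∞]
  [0, -∞, 3, 0]
D(3):
  [0, -6, 3, -14]
  [-∞, 0, -3, -∞]
  [-∞, -9, 0, -∞]
  [0, -6, 3, 0]
D(4):
  [0, -6, 3, -14]
  [-∞, 0, -3, -∞]
  [-∞, -9, 0, -∞]
  [0, -6, 3, 0]
Answer: G*[2][1] = -9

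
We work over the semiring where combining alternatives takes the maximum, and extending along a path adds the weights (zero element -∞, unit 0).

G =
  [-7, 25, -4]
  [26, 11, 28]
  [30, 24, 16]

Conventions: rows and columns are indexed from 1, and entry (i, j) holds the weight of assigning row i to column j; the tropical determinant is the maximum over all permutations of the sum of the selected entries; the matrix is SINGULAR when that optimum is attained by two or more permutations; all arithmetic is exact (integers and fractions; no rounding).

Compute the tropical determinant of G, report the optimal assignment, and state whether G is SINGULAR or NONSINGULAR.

σ = (1, 2, 3): (-7) + 11 + 16 = 20
σ = (1, 3, 2): (-7) + 28 + 24 = 45
σ = (2, 1, 3): 25 + 26 + 16 = 67
σ = (2, 3, 1): 25 + 28 + 30 = 83
σ = (3, 1, 2): (-4) + 26 + 24 = 46
σ = (3, 2, 1): (-4) + 11 + 30 = 37
Optimal value attained by: σ = (2, 3, 1).
Answer: det⊕(G) = 83; verdict: NONSINGULAR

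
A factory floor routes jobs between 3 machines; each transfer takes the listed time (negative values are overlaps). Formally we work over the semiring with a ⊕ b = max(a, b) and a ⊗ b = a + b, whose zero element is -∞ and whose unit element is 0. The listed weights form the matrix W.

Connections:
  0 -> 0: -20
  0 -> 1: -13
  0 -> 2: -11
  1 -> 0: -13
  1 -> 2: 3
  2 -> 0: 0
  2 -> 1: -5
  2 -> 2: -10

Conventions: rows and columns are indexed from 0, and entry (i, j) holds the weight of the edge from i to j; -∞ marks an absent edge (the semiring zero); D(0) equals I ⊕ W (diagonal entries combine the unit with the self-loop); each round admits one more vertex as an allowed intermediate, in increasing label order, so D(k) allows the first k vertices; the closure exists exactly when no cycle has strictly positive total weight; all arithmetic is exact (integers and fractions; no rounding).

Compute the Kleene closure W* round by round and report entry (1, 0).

D(0):
  [0, -13, -11]
  [-13, 0, 3]
  [0, -5, 0]
D(1):
  [0, -13, -11]
  [-13, 0, 3]
  [0, -5, 0]
D(2):
  [0, -13, -10]
  [-13, 0, 3]
  [0, -5, 0]
D(3):
  [0, -13, -10]
  [3, 0, 3]
  [0, -5, 0]
Answer: W*[1][0] = 3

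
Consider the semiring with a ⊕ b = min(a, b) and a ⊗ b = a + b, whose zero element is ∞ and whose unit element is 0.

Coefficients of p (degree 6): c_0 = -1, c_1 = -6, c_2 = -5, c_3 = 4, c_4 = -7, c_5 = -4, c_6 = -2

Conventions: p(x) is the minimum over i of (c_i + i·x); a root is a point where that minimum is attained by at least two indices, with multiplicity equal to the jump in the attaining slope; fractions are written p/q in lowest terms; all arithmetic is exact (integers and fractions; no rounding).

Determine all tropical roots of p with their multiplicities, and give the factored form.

hull edge (i=0, c=-1) to (i=1, c=-6): slope -5, span 1
hull edge (i=1, c=-6) to (i=4, c=-7): slope -1/3, span 3
hull edge (i=4, c=-7) to (i=6, c=-2): slope 5/2, span 2
Factored form: p(x) = -2 ⊗ (x ⊕ (-5/2)) ⊗ (x ⊕ (-5/2)) ⊗ (x ⊕ 1/3) ⊗ (x ⊕ 1/3) ⊗ (x ⊕ 1/3) ⊗ (x ⊕ 5)
Answer: roots = -5/2 (mult 2), 1/3 (mult 3), 5 (mult 1)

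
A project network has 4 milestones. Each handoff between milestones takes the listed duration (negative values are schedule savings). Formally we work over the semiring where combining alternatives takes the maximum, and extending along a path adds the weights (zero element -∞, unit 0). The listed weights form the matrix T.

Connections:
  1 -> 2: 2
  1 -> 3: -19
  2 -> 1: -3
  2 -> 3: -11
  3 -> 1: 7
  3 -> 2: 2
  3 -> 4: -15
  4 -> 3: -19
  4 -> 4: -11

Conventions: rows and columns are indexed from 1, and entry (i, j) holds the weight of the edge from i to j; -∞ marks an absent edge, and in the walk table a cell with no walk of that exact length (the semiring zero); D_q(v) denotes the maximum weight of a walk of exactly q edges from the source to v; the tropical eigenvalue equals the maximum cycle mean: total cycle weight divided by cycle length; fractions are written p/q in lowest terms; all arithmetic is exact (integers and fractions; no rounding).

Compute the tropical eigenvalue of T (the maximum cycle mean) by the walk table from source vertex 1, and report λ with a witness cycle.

q=0: [0, -∞, -∞, -∞]
q=1: [-∞, 2, -19, -∞]
q=2: [-1, -17, -9, -34]
q=3: [-2, 1, -20, -24]
q=4: [-2, 0, -10, -35]
Optimal cycle mean attained by: cycle 1->2->1, total 2 + (-3), length 2.
Answer: λ = -1/2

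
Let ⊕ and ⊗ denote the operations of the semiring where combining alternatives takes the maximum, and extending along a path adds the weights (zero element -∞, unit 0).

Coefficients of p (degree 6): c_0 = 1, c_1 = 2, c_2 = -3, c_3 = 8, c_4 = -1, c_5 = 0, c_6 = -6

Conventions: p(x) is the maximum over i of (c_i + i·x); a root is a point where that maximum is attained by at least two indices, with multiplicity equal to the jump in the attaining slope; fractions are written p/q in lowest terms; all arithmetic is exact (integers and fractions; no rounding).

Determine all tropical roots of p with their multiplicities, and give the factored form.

hull edge (i=0, c=1) to (i=3, c=8): slope 7/3, span 3
hull edge (i=3, c=8) to (i=5, c=0): slope -4, span 2
hull edge (i=5, c=0) to (i=6, c=-6): slope -6, span 1
Factored form: p(x) = -6 ⊗ (x ⊕ (-7/3)) ⊗ (x ⊕ (-7/3)) ⊗ (x ⊕ (-7/3)) ⊗ (x ⊕ 4) ⊗ (x ⊕ 4) ⊗ (x ⊕ 6)
Answer: roots = -7/3 (mult 3), 4 (mult 2), 6 (mult 1)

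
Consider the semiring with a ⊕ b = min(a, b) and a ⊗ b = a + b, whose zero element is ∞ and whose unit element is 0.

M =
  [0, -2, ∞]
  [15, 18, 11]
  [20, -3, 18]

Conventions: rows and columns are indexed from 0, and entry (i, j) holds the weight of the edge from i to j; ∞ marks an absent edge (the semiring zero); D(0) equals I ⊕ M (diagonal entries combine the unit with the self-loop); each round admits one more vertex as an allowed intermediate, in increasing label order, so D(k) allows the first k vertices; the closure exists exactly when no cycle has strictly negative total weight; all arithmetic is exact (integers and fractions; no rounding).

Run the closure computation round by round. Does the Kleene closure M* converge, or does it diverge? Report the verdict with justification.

D(0):
  [0, -2, ∞]
  [15, 0, 11]
  [20, -3, 0]
D(1):
  [0, -2, ∞]
  [15, 0, 11]
  [20, -3, 0]
D(2):
  [0, -2, 9]
  [15, 0, 11]
  [12, -3, 0]
D(3):
  [0, -2, 9]
  [15, 0, 11]
  [12, -3, 0]
Key observation: every diagonal entry stays at the unit through all rounds, so no improving cycle exists.
Answer: CONVERGES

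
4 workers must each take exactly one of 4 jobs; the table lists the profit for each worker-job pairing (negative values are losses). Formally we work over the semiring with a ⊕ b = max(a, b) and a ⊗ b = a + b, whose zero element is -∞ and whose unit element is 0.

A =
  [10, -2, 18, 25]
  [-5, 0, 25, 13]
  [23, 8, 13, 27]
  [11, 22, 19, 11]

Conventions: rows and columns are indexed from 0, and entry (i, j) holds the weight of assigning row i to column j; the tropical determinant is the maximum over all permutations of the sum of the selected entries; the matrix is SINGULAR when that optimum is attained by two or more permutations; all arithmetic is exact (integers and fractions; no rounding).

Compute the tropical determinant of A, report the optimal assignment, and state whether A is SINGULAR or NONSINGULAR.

σ = (0, 1, 2, 3): 10 + 0 + 13 + 11 = 34
σ = (0, 1, 3, 2): 10 + 0 + 27 + 19 = 56
σ = (0, 2, 1, 3): 10 + 25 + 8 + 11 = 54
σ = (0, 2, 3, 1): 10 + 25 + 27 + 22 = 84
σ = (0, 3, 1, 2): 10 + 13 + 8 + 19 = 50
σ = (0, 3, 2, 1): 10 + 13 + 13 + 22 = 58
σ = (1, 0, 2, 3): (-2) + (-5) + 13 + 11 = 17
σ = (1, 0, 3, 2): (-2) + (-5) + 27 + 19 = 39
σ = (1, 2, 0, 3): (-2) + 25 + 23 + 11 = 57
σ = (1, 2, 3, 0): (-2) + 25 + 27 + 11 = 61
σ = (1, 3, 0, 2): (-2) + 13 + 23 + 19 = 53
σ = (1, 3, 2, 0): (-2) + 13 + 13 + 11 = 35
σ = (2, 0, 1, 3): 18 + (-5) + 8 + 11 = 32
σ = (2, 0, 3, 1): 18 + (-5) + 27 + 22 = 62
σ = (2, 1, 0, 3): 18 + 0 + 23 + 11 = 52
σ = (2, 1, 3, 0): 18 + 0 + 27 + 11 = 56
σ = (2, 3, 0, 1): 18 + 13 + 23 + 22 = 76
σ = (2, 3, 1, 0): 18 + 13 + 8 + 11 = 50
σ = (3, 0, 1, 2): 25 + (-5) + 8 + 19 = 47
σ = (3, 0, 2, 1): 25 + (-5) + 13 + 22 = 55
σ = (3, 1, 0, 2): 25 + 0 + 23 + 19 = 67
σ = (3, 1, 2, 0): 25 + 0 + 13 + 11 = 49
σ = (3, 2, 0, 1): 25 + 25 + 23 + 22 = 95
σ = (3, 2, 1, 0): 25 + 25 + 8 + 11 = 69
Optimal value attained by: σ = (3, 2, 0, 1).
Answer: det⊕(A) = 95; verdict: NONSINGULAR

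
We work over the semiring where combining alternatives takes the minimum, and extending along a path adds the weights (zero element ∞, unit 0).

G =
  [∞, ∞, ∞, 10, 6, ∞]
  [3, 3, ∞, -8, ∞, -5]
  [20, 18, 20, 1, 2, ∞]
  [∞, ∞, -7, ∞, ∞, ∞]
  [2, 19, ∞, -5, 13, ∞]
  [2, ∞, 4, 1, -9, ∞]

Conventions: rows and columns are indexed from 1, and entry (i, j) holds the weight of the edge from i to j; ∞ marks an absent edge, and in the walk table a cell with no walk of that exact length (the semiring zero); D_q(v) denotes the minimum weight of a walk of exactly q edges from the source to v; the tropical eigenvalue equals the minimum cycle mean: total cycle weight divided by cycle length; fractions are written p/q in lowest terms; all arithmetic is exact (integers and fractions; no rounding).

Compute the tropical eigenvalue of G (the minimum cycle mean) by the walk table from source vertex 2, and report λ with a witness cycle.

q=0: [∞, 0, ∞, ∞, ∞, ∞]
q=1: [3, 3, ∞, -8, ∞, -5]
q=2: [-3, 6, -15, -5, -14, -2]
q=3: [-12, 3, -12, -19, -13, 1]
q=4: [-11, 6, -26, -18, -10, -2]
q=5: [-8, -8, -25, -25, -24, 1]
q=6: [-22, -7, -32, -29, -23, -13]
Optimal cycle mean attained by: cycle 3->5->4->3, total 2 + (-5) + (-7), length 3.
Answer: λ = -10/3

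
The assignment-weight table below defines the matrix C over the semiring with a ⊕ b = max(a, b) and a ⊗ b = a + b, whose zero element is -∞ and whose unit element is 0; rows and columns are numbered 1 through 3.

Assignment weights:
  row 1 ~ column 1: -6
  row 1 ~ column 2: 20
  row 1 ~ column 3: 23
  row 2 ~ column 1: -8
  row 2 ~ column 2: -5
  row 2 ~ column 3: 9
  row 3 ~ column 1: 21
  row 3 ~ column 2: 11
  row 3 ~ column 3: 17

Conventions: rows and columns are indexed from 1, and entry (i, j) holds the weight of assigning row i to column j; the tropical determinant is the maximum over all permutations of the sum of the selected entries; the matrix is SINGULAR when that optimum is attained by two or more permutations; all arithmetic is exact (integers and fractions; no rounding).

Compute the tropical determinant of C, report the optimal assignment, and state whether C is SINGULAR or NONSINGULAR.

σ = (1, 2, 3): (-6) + (-5) + 17 = 6
σ = (1, 3, 2): (-6) + 9 + 11 = 14
σ = (2, 1, 3): 20 + (-8) + 17 = 29
σ = (2, 3, 1): 20 + 9 + 21 = 50
σ = (3, 1, 2): 23 + (-8) + 11 = 26
σ = (3, 2, 1): 23 + (-5) + 21 = 39
Optimal value attained by: σ = (2, 3, 1).
Answer: det⊕(C) = 50; verdict: NONSINGULAR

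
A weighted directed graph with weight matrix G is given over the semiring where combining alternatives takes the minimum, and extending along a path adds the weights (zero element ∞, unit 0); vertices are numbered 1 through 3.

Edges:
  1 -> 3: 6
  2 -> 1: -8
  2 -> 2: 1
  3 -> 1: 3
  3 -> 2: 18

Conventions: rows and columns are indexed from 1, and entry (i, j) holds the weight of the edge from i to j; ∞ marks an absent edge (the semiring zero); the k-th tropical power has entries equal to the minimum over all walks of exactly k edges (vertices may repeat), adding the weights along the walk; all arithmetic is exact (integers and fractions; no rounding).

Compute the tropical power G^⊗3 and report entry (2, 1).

G^⊗2:
  [9, 24, ∞]
  [-7, 2, -2]
  [10, 19, 9]
G^⊗3:
  [16, 25, 15]
  [-6, 3, -1]
  [11, 20, 16]
Key observation: the optimum is the walk 2->2->2->1, with weight 1 + 1 + (-8) = -6.
Optimal value attained by: walk 2->2->2->1.
Answer: (G^⊗3)[2][1] = -6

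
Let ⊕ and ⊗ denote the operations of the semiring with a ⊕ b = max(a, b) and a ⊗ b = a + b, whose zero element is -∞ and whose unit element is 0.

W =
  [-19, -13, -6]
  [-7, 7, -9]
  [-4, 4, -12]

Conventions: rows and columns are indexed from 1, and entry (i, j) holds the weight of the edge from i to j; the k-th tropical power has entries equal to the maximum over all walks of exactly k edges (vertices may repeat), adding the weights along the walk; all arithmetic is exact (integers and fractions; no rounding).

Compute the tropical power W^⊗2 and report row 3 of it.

W^⊗2:
  [-10, -2, -18]
  [0, 14, -2]
  [-3, 11, -5]
Answer: row 3 of W^⊗2 = [-3, 11, -5]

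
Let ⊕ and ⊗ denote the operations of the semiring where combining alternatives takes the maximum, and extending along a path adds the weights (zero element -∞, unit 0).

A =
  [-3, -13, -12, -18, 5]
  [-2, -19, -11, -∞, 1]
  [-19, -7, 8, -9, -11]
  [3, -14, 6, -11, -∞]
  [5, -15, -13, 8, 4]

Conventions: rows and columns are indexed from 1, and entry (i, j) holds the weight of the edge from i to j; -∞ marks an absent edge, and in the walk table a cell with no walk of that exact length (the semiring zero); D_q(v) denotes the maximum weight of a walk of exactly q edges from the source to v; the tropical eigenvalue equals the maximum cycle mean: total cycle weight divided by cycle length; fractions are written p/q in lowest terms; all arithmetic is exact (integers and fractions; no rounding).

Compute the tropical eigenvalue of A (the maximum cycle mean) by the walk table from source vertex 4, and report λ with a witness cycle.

q=0: [-∞, -∞, -∞, 0, -∞]
q=1: [3, -14, 6, -11, -∞]
q=2: [0, -1, 14, -3, 8]
q=3: [13, 7, 22, 16, 12]
q=4: [19, 15, 30, 20, 18]
q=5: [23, 23, 38, 26, 24]
Optimal cycle mean attained by: cycle 3->3, total 8, length 1.
Answer: λ = 8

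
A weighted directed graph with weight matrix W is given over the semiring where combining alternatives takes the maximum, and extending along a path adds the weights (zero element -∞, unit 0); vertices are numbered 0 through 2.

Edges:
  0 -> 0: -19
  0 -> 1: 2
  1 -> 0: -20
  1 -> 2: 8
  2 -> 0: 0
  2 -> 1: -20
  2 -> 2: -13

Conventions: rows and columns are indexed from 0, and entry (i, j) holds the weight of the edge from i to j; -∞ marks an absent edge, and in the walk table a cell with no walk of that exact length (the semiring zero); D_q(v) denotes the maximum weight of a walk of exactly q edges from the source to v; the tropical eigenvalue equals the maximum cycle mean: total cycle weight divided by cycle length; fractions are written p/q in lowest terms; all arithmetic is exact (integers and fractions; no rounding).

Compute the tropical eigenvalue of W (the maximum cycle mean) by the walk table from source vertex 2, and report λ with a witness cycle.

q=0: [-∞, -∞, 0]
q=1: [0, -20, -13]
q=2: [-13, 2, -12]
q=3: [-12, -11, 10]
Optimal cycle mean attained by: cycle 0->1->2->0, total 2 + 8 + 0, length 3.
Answer: λ = 10/3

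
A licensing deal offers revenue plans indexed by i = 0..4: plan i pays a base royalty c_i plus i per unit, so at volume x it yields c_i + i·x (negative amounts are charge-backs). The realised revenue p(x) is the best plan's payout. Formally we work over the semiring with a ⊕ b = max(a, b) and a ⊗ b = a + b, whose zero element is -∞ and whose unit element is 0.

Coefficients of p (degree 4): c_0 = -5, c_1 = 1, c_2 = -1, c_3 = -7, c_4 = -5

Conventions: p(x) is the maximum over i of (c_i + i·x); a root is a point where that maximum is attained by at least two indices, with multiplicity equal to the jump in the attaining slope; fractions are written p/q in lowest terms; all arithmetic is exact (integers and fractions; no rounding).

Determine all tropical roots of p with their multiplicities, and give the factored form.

hull edge (i=0, c=-5) to (i=1, c=1): slope 6, span 1
hull edge (i=1, c=1) to (i=4, c=-5): slope -2, span 3
Factored form: p(x) = -5 ⊗ (x ⊕ (-6)) ⊗ (x ⊕ 2) ⊗ (x ⊕ 2) ⊗ (x ⊕ 2)
Answer: roots = -6 (mult 1), 2 (mult 3)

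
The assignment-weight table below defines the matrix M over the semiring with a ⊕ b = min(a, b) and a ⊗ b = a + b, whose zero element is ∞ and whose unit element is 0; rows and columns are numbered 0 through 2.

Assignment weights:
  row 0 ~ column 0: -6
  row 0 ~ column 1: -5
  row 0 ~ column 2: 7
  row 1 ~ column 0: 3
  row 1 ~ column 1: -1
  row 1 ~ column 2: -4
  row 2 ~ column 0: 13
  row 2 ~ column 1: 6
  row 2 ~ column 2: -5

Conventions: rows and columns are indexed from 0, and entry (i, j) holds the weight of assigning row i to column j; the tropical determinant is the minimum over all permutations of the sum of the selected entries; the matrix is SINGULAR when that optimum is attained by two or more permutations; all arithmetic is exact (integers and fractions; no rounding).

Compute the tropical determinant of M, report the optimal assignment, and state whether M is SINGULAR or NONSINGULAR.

σ = (0, 1, 2): (-6) + (-1) + (-5) = -12
σ = (0, 2, 1): (-6) + (-4) + 6 = -4
σ = (1, 0, 2): (-5) + 3 + (-5) = -7
σ = (1, 2, 0): (-5) + (-4) + 13 = 4
σ = (2, 0, 1): 7 + 3 + 6 = 16
σ = (2, 1, 0): 7 + (-1) + 13 = 19
Optimal value attained by: σ = (0, 1, 2).
Answer: det⊕(M) = -12; verdict: NONSINGULAR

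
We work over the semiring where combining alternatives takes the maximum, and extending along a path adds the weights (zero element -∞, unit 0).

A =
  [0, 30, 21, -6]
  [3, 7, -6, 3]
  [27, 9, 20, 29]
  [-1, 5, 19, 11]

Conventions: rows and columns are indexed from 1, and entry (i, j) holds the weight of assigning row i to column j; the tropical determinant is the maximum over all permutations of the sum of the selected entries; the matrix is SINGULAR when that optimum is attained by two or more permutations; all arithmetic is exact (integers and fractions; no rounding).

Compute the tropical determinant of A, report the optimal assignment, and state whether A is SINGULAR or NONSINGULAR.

σ = (1, 2, 3, 4): 0 + 7 + 20 + 11 = 38
σ = (1, 2, 4, 3): 0 + 7 + 29 + 19 = 55
σ = (1, 3, 2, 4): 0 + (-6) + 9 + 11 = 14
σ = (1, 3, 4, 2): 0 + (-6) + 29 + 5 = 28
σ = (1, 4, 2, 3): 0 + 3 + 9 + 19 = 31
σ = (1, 4, 3, 2): 0 + 3 + 20 + 5 = 28
σ = (2, 1, 3, 4): 30 + 3 + 20 + 11 = 64
σ = (2, 1, 4, 3): 30 + 3 + 29 + 19 = 81
σ = (2, 3, 1, 4): 30 + (-6) + 27 + 11 = 62
σ = (2, 3, 4, 1): 30 + (-6) + 29 + (-1) = 52
σ = (2, 4, 1, 3): 30 + 3 + 27 + 19 = 79
σ = (2, 4, 3, 1): 30 + 3 + 20 + (-1) = 52
σ = (3, 1, 2, 4): 21 + 3 + 9 + 11 = 44
σ = (3, 1, 4, 2): 21 + 3 + 29 + 5 = 58
σ = (3, 2, 1, 4): 21 + 7 + 27 + 11 = 66
σ = (3, 2, 4, 1): 21 + 7 + 29 + (-1) = 56
σ = (3, 4, 1, 2): 21 + 3 + 27 + 5 = 56
σ = (3, 4, 2, 1): 21 + 3 + 9 + (-1) = 32
σ = (4, 1, 2, 3): (-6) + 3 + 9 + 19 = 25
σ = (4, 1, 3, 2): (-6) + 3 + 20 + 5 = 22
σ = (4, 2, 1, 3): (-6) + 7 + 27 + 19 = 47
σ = (4, 2, 3, 1): (-6) + 7 + 20 + (-1) = 20
σ = (4, 3, 1, 2): (-6) + (-6) + 27 + 5 = 20
σ = (4, 3, 2, 1): (-6) + (-6) + 9 + (-1) = -4
Optimal value attained by: σ = (2, 1, 4, 3).
Answer: det⊕(A) = 81; verdict: NONSINGULAR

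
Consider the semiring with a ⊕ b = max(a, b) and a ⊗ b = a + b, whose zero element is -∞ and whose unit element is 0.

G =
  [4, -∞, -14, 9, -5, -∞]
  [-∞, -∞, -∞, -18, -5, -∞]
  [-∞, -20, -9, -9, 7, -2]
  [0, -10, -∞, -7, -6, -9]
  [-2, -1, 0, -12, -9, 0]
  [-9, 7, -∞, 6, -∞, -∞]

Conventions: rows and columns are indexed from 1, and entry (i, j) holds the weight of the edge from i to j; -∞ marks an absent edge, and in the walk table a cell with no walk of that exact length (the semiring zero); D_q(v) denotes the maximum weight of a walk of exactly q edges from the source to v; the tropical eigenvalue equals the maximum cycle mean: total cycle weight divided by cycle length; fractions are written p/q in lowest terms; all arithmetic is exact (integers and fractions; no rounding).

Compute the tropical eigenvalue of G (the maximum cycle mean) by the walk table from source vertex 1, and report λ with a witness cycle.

q=0: [0, -∞, -∞, -∞, -∞, -∞]
q=1: [4, -∞, -14, 9, -5, -∞]
q=2: [9, -1, -5, 13, 3, 0]
q=3: [13, 7, 3, 18, 7, 4]
q=4: [18, 11, 7, 22, 12, 9]
q=5: [22, 16, 12, 27, 16, 13]
q=6: [27, 20, 16, 31, 21, 18]
Optimal cycle mean attained by: cycle 1->4->1, total 9 + 0, length 2.
Answer: λ = 9/2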